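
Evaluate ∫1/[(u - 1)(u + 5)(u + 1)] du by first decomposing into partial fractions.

Cover-up: A = 1/12, B = 1/24, C = -1/8. Decomposition: (1/12)/(u - 1) + (1/24)/(u + 5) - (1/8)/(u + 1). Integrate each term: (1/12) ln|(u - 1)| + (1/24) ln|(u + 5)| - (1/8) ln|(u + 1)| + C


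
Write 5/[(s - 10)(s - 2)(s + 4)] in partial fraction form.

Using cover-up method: α = 5/112, β = -5/48, γ = 5/84
Result: (5/112)/(s - 10) - (5/48)/(s - 2) + (5/84)/(s + 4)


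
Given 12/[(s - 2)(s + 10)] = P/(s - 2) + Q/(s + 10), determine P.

Cover-up at s = 2: P = 12/(2 + 10) = 12/12 = 1


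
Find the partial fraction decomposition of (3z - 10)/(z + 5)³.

(3z - 10) = α(z + 5)² + β(z + 5) + γ. At z = -5: γ = 3·(-5) - 10 = -25. Coefficients: α = 0, β = 3
Result: 3/(z + 5)² - 25/(z + 5)³


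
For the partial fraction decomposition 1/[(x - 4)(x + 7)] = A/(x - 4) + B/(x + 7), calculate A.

Cover-up at x = 4: A = 1/(4 + 7) = 1/11


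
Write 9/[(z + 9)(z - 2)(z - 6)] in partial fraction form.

Using cover-up method: P = 3/55, Q = -9/44, R = 3/20
Result: (3/55)/(z + 9) - (9/44)/(z - 2) + (3/20)/(z - 6)


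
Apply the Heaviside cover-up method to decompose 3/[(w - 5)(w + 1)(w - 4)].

Cover (w - 5), w=5: α = 3/[(5 + 1)(5 - 4)] = 1/2. Cover (w + 1), w=-1: β = 3/[(-1 - 5)(-1 - 4)] = 1/10. Cover (w - 4), w=4: γ = 3/[(4 - 5)(4 + 1)] = -3/5.
Result: (1/2)/(w - 5) + (1/10)/(w + 1) - (3/5)/(w - 4)


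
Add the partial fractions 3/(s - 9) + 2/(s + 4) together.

Common denominator (s - 9)(s + 4). Numerator: 3(s + 4) + 2(s - 9) = (3s + 12) + (2s - 18) = 5s - 6
Result: (5s - 6)/[(s - 9)(s + 4)]


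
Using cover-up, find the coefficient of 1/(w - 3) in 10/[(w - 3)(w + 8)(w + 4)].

Cover (w - 3), set w=3: 10/[(3 + 8)(3 + 4)] = 10/77


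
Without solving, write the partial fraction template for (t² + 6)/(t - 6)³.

Repeated linear factor (power 3): A/(t - 6) + B/(t - 6)² + C/(t - 6)³


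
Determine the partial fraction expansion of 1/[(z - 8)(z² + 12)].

Cover-up at z = 8: α = 1/(8² + 12) = 1/76. Then β = -α = -1/76, γ = -α·(0 + 8) = -2/19
Result: (1/76)/(z - 8) - ((1/76)z + 2/19)/(z² + 12)


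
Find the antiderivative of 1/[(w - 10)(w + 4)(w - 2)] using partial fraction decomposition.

Cover-up: A = 1/112, B = 1/84, C = -1/48. Decomposition: (1/112)/(w - 10) + (1/84)/(w + 4) - (1/48)/(w - 2). Integrate each term: (1/112) ln|(w - 10)| + (1/84) ln|(w + 4)| - (1/48) ln|(w - 2)| + C


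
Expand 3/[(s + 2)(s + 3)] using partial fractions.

3/(s + 2)(s + 3) = P/(s + 2) + Q/(s + 3). P = 3/(-2 + 3) = 3, Q = 3/(-3 + 2) = -3
Result: 3/(s + 2) - 3/(s + 3)


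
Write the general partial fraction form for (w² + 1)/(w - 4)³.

Repeated linear factor (power 3): A/(w - 4) + B/(w - 4)² + C/(w - 4)³


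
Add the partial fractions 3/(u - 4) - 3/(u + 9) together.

Common denominator (u - 4)(u + 9). Numerator: 3(u + 9) - 3(u - 4) = (3u + 27) - (3u - 12) = 39
Result: (39)/[(u - 4)(u + 9)]


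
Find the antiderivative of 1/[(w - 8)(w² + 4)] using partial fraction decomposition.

Cover-up at w=8: α = 1/(8²+4) = 1/68. Coeff matching: β = -1/68, γ = -2/17. Decomposition: (1/68)/(w - 8) - ((1/68)w + 2/17)/(w² + 4). Integrate: linear → ln, quadratic → (1/2)ln + arctan: (1/68) ln|(w - 8)| - (1/136) ln(w² + 4) - (1/17) arctan(w/2) + C


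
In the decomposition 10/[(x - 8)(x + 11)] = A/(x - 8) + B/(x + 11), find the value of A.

Cover-up at x = 8: A = 10/(8 + 11) = 10/19


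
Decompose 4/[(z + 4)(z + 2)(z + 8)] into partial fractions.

Using cover-up method: A = -1/2, B = 1/3, C = 1/6
Result: (-1/2)/(z + 4) + (1/3)/(z + 2) + (1/6)/(z + 8)


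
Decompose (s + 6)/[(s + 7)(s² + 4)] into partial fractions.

At s=-7: A = (1·(-7) + 6)/((-7)² + 4) = -1/53. B = -A = 1/53, C = 1 - (-7)·A = 46/53
Result: (-1/53)/(s + 7) + ((1/53)s + 46/53)/(s² + 4)


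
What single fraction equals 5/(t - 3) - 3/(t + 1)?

Common denominator (t - 3)(t + 1). Numerator: 5(t + 1) - 3(t - 3) = (5t + 5) - (3t - 9) = 2t + 14
Result: (2t + 14)/[(t - 3)(t + 1)]


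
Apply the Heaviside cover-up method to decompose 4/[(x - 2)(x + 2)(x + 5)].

Cover (x - 2), x=2: α = 4/[(2 + 2)(2 + 5)] = 1/7. Cover (x + 2), x=-2: β = 4/[(-2 - 2)(-2 + 5)] = -1/3. Cover (x + 5), x=-5: γ = 4/[(-5 - 2)(-5 + 2)] = 4/21.
Result: (1/7)/(x - 2) - (1/3)/(x + 2) + (4/21)/(x + 5)


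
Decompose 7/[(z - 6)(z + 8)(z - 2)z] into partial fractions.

Using Heaviside cover-up: (1/48)/(z - 6) - (1/160)/(z + 8) - (7/80)/(z - 2) + (7/96)/z


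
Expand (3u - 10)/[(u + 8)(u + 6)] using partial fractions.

At u=-8: α = (3·(-8) - 10)/(-8 + 6) = 17. At u=-6: β = (3·(-6) - 10)/(-6 + 8) = -14
Result: 17/(u + 8) - 14/(u + 6)


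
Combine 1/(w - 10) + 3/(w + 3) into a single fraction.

Common denominator (w - 10)(w + 3). Numerator: 1(w + 3) + 3(w - 10) = (w + 3) + (3w - 30) = 4w - 27
Result: (4w - 27)/[(w - 10)(w + 3)]


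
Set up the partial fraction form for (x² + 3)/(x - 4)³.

Repeated linear factor (power 3): α/(x - 4) + β/(x - 4)² + γ/(x - 4)³


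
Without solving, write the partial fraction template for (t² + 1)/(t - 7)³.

Repeated linear factor (power 3): A/(t - 7) + B/(t - 7)² + C/(t - 7)³


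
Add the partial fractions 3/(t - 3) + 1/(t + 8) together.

Common denominator (t - 3)(t + 8). Numerator: 3(t + 8) + 1(t - 3) = (3t + 24) + (t - 3) = 4t + 21
Result: (4t + 21)/[(t - 3)(t + 8)]


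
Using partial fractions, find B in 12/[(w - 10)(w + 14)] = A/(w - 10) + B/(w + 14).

Cover-up at w = -14: B = 12/(-14 - 10) = -12/24 = -1/2


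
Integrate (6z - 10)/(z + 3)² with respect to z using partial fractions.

Decompose: P = 6, Q = 6·(-3) - 10 = -28, so (6z - 10)/(z + 3)² = 6/(z + 3) - 28/(z + 3)². Integrate: ∫ P/(z + 3) dz = 6 ln|(z + 3)|; ∫ Q/(z + 3)² dz = 28/(z + 3). Sum: 6 ln|(z + 3)| + 28/(z + 3) + C


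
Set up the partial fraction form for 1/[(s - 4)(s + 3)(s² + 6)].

Two linear + quadratic: α/(s - 4) + β/(s + 3) + (γs + δ)/(s² + 6)


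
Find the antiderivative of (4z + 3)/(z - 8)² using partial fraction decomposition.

Decompose: A = 4, B = 4·8 + 3 = 35, so (4z + 3)/(z - 8)² = 4/(z - 8) + 35/(z - 8)². Integrate: ∫ A/(z - 8) dz = 4 ln|(z - 8)|; ∫ B/(z - 8)² dz = -35/(z - 8). Sum: 4 ln|(z - 8)| - 35/(z - 8) + C


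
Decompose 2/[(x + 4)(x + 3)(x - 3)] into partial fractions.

Using cover-up method: α = 2/7, β = -1/3, γ = 1/21
Result: (2/7)/(x + 4) - (1/3)/(x + 3) + (1/21)/(x - 3)


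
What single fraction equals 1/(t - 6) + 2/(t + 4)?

Common denominator (t - 6)(t + 4). Numerator: 1(t + 4) + 2(t - 6) = (t + 4) + (2t - 12) = 3t - 8
Result: (3t - 8)/[(t - 6)(t + 4)]


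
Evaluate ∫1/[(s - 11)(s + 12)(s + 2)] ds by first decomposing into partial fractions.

Cover-up: A = 1/299, B = 1/230, C = -1/130. Decomposition: (1/299)/(s - 11) + (1/230)/(s + 12) - (1/130)/(s + 2). Integrate each term: (1/299) ln|(s - 11)| + (1/230) ln|(s + 12)| - (1/130) ln|(s + 2)| + C


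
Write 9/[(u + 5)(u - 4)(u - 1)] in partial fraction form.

Using cover-up method: P = 1/6, Q = 1/3, R = -1/2
Result: (1/6)/(u + 5) + (1/3)/(u - 4) - (1/2)/(u - 1)


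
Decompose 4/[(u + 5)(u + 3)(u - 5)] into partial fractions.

Using cover-up method: α = 1/5, β = -1/4, γ = 1/20
Result: (1/5)/(u + 5) - (1/4)/(u + 3) + (1/20)/(u - 5)


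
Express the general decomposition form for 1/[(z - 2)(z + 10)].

Distinct linear factors: A/(z - 2) + B/(z + 10)


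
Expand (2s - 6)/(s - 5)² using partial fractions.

(2s - 6) = P(s - 5) + Q. At s = 5: Q = 2·5 - 6 = 4. Coeff of s: P = 2
Result: 2/(s - 5) + 4/(s - 5)²


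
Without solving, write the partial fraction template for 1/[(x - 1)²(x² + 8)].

Repeated linear + quadratic: A/(x - 1) + B/(x - 1)² + (Cx + D)/(x² + 8)


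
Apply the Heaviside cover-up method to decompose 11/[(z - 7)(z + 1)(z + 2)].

Cover (z - 7), z=7: A = 11/[(7 + 1)(7 + 2)] = 11/72. Cover (z + 1), z=-1: B = 11/[(-1 - 7)(-1 + 2)] = -11/8. Cover (z + 2), z=-2: C = 11/[(-2 - 7)(-2 + 1)] = 11/9.
Result: (11/72)/(z - 7) - (11/8)/(z + 1) + (11/9)/(z + 2)


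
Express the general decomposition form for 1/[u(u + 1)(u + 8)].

Three distinct linear factors: P/u + Q/(u + 1) + R/(u + 8)


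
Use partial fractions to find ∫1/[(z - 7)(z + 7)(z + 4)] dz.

Cover-up: α = 1/154, β = 1/42, γ = -1/33. Decomposition: (1/154)/(z - 7) + (1/42)/(z + 7) - (1/33)/(z + 4). Integrate each term: (1/154) ln|(z - 7)| + (1/42) ln|(z + 7)| - (1/33) ln|(z + 4)| + C


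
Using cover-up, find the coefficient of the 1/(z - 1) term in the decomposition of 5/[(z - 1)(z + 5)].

Cover (z - 1), set z=1: 5/((z + 5) at z=1) = 5/(6) = 5/6


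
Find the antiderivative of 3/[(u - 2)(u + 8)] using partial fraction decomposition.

Decompose: 3/[(u - 2)(u + 8)] = (3/10)/(u - 2) - (3/10)/(u + 8). Integrate each term: (3/10) ln|(u - 2)| - (3/10) ln|(u + 8)| + C


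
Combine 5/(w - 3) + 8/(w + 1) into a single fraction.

Common denominator (w - 3)(w + 1). Numerator: 5(w + 1) + 8(w - 3) = (5w + 5) + (8w - 24) = 13w - 19
Result: (13w - 19)/[(w - 3)(w + 1)]


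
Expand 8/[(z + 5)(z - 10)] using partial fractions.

8/(z + 5)(z - 10) = α/(z + 5) + β/(z - 10). α = 8/(-5 - 10) = -8/15, β = 8/(10 + 5) = 8/15
Result: (-8/15)/(z + 5) + (8/15)/(z - 10)


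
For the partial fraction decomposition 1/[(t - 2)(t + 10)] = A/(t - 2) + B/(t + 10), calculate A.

Cover-up at t = 2: A = 1/(2 + 10) = 1/12


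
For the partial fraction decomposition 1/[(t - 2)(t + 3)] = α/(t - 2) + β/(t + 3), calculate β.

Cover-up at t = -3: β = 1/(-3 - 2) = -1/5


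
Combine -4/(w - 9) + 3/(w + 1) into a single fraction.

Common denominator (w - 9)(w + 1). Numerator: -4(w + 1) + 3(w - 9) = (-4w - 4) + (3w - 27) = -w - 31
Result: (-w - 31)/[(w - 9)(w + 1)]


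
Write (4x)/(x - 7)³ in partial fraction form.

(4x) = A(x - 7)² + B(x - 7) + C. At x = 7: C = 4·7 + 0 = 28. Coefficients: A = 0, B = 4
Result: 4/(x - 7)² + 28/(x - 7)³


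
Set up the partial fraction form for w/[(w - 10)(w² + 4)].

Linear + irreducible quadratic: P/(w - 10) + (Qw + R)/(w² + 4)


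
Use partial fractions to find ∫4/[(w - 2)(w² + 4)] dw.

Cover-up at w=2: A = 4/(2²+4) = 1/2. Coeff matching: B = -1/2, C = -1. Decomposition: (1/2)/(w - 2) - ((1/2)w + 1)/(w² + 4). Integrate: linear → ln, quadratic → (1/2)ln + arctan: (1/2) ln|(w - 2)| - (1/4) ln(w² + 4) - (1/2) arctan(w/2) + C


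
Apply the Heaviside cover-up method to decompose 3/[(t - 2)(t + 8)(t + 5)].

Cover (t - 2), t=2: α = 3/[(2 + 8)(2 + 5)] = 3/70. Cover (t + 8), t=-8: β = 3/[(-8 - 2)(-8 + 5)] = 1/10. Cover (t + 5), t=-5: γ = 3/[(-5 - 2)(-5 + 8)] = -1/7.
Result: (3/70)/(t - 2) + (1/10)/(t + 8) - (1/7)/(t + 5)


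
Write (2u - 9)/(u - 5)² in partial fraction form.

(2u - 9) = A(u - 5) + B. At u = 5: B = 2·5 - 9 = 1. Coeff of u: A = 2
Result: 2/(u - 5) + 1/(u - 5)²


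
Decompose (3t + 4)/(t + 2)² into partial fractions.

(3t + 4) = P(t + 2) + Q. At t = -2: Q = 3·(-2) + 4 = -2. Coeff of t: P = 3
Result: 3/(t + 2) - 2/(t + 2)²


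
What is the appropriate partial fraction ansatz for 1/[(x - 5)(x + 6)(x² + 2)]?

Two linear + quadratic: A/(x - 5) + B/(x + 6) + (Cx + D)/(x² + 2)


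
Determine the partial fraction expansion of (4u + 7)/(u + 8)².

(4u + 7) = P(u + 8) + Q. At u = -8: Q = 4·(-8) + 7 = -25. Coeff of u: P = 4
Result: 4/(u + 8) - 25/(u + 8)²


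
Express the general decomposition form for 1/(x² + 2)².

Repeated quadratic factor: (Ax + B)/(x² + 2) + (Cx + D)/(x² + 2)²


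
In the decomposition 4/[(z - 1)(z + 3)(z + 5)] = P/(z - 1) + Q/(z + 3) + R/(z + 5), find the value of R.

Cover-up at z = -5: R = 4/[(-5 - 1)(-5 + 3)] = 4/[(-6)(-2)] = 4/12 = 1/3


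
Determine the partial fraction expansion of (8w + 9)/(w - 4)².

(8w + 9) = P(w - 4) + Q. At w = 4: Q = 8·4 + 9 = 41. Coeff of w: P = 8
Result: 8/(w - 4) + 41/(w - 4)²


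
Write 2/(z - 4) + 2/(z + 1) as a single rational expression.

Common denominator (z - 4)(z + 1). Numerator: 2(z + 1) + 2(z - 4) = (2z + 2) + (2z - 8) = 4z - 6
Result: (4z - 6)/[(z - 4)(z + 1)]


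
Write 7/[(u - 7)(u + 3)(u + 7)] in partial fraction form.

Using cover-up method: A = 1/20, B = -7/40, C = 1/8
Result: (1/20)/(u - 7) - (7/40)/(u + 3) + (1/8)/(u + 7)


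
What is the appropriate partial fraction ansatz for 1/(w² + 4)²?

Repeated quadratic factor: (αw + β)/(w² + 4) + (γw + δ)/(w² + 4)²


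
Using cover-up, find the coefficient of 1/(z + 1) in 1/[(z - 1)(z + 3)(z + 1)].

Cover (z + 1), set z=-1: 1/[(-1 - 1)(-1 + 3)] = -1/4


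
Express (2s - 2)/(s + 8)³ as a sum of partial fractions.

(2s - 2) = α(s + 8)² + β(s + 8) + γ. At s = -8: γ = 2·(-8) - 2 = -18. Coefficients: α = 0, β = 2
Result: 2/(s + 8)² - 18/(s + 8)³


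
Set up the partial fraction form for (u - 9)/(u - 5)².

Repeated linear factor: A/(u - 5) + B/(u - 5)²


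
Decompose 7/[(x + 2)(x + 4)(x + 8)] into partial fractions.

Using cover-up method: A = 7/12, B = -7/8, C = 7/24
Result: (7/12)/(x + 2) - (7/8)/(x + 4) + (7/24)/(x + 8)


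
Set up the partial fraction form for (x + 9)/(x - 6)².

Repeated linear factor: P/(x - 6) + Q/(x - 6)²


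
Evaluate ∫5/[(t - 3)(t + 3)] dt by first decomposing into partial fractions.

Decompose: 5/[(t - 3)(t + 3)] = (5/6)/(t - 3) - (5/6)/(t + 3). Integrate each term: (5/6) ln|(t - 3)| - (5/6) ln|(t + 3)| + C


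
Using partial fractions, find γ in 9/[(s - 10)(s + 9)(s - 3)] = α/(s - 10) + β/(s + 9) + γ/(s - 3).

Cover-up at s = 3: γ = 9/[(3 - 10)(3 + 9)] = 9/[(-7)(12)] = -9/84 = -3/28


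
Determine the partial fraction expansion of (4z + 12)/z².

(4z + 12) = Az + B. At z = 0: B = 4·0 + 12 = 12. Coeff of z: A = 4
Result: 4/z + 12/z²


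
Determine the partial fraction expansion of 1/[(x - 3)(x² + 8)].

Cover-up at x = 3: P = 1/(3² + 8) = 1/17. Then Q = -P = -1/17, R = -P·(0 + 3) = -3/17
Result: (1/17)/(x - 3) - ((1/17)x + 3/17)/(x² + 8)


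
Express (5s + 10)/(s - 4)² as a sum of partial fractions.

(5s + 10) = P(s - 4) + Q. At s = 4: Q = 5·4 + 10 = 30. Coeff of s: P = 5
Result: 5/(s - 4) + 30/(s - 4)²


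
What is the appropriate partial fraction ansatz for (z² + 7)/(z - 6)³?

Repeated linear factor (power 3): α/(z - 6) + β/(z - 6)² + γ/(z - 6)³


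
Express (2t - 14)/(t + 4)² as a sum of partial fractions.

(2t - 14) = P(t + 4) + Q. At t = -4: Q = 2·(-4) - 14 = -22. Coeff of t: P = 2
Result: 2/(t + 4) - 22/(t + 4)²


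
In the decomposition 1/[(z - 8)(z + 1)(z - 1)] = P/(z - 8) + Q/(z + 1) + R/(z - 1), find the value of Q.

Cover-up at z = -1: Q = 1/[(-1 - 8)(-1 - 1)] = 1/[(-9)(-2)] = 1/18


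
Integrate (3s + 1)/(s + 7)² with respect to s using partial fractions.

Decompose: α = 3, β = 3·(-7) + 1 = -20, so (3s + 1)/(s + 7)² = 3/(s + 7) - 20/(s + 7)². Integrate: ∫ α/(s + 7) ds = 3 ln|(s + 7)|; ∫ β/(s + 7)² ds = 20/(s + 7). Sum: 3 ln|(s + 7)| + 20/(s + 7) + C


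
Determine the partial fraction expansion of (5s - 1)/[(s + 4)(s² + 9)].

At s=-4: A = (5·(-4) - 1)/((-4)² + 9) = -21/25. B = -A = 21/25, C = 5 - (-4)·A = 41/25
Result: (-21/25)/(s + 4) + ((21/25)s + 41/25)/(s² + 9)


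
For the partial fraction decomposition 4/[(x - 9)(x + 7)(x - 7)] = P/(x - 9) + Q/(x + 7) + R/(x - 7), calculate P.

Cover-up at x = 9: P = 4/[(9 + 7)(9 - 7)] = 4/[(16)(2)] = 4/32 = 1/8


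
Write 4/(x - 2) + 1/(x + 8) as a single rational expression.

Common denominator (x - 2)(x + 8). Numerator: 4(x + 8) + 1(x - 2) = (4x + 32) + (x - 2) = 5x + 30
Result: (5x + 30)/[(x - 2)(x + 8)]


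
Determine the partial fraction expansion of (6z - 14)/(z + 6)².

(6z - 14) = P(z + 6) + Q. At z = -6: Q = 6·(-6) - 14 = -50. Coeff of z: P = 6
Result: 6/(z + 6) - 50/(z + 6)²


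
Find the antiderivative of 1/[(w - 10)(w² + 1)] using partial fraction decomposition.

Cover-up at w=10: α = 1/(10²+1) = 1/101. Coeff matching: β = -1/101, γ = -10/101. Decomposition: (1/101)/(w - 10) - ((1/101)w + 10/101)/(w² + 1). Integrate: linear → ln, quadratic → (1/2)ln + arctan: (1/101) ln|(w - 10)| - (1/202) ln(w² + 1) - (10/101) arctan(w) + C


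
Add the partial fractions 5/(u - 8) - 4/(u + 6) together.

Common denominator (u - 8)(u + 6). Numerator: 5(u + 6) - 4(u - 8) = (5u + 30) - (4u - 32) = u + 62
Result: (u + 62)/[(u - 8)(u + 6)]


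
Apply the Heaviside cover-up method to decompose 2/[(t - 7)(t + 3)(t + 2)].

Cover (t - 7), t=7: α = 2/[(7 + 3)(7 + 2)] = 1/45. Cover (t + 3), t=-3: β = 2/[(-3 - 7)(-3 + 2)] = 1/5. Cover (t + 2), t=-2: γ = 2/[(-2 - 7)(-2 + 3)] = -2/9.
Result: (1/45)/(t - 7) + (1/5)/(t + 3) - (2/9)/(t + 2)


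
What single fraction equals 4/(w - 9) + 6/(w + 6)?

Common denominator (w - 9)(w + 6). Numerator: 4(w + 6) + 6(w - 9) = (4w + 24) + (6w - 54) = 10w - 30
Result: (10w - 30)/[(w - 9)(w + 6)]


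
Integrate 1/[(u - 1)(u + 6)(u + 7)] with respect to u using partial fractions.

Cover-up: P = 1/56, Q = -1/7, R = 1/8. Decomposition: (1/56)/(u - 1) - (1/7)/(u + 6) + (1/8)/(u + 7). Integrate each term: (1/56) ln|(u - 1)| - (1/7) ln|(u + 6)| + (1/8) ln|(u + 7)| + C


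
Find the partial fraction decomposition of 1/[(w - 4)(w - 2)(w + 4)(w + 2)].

Using Heaviside cover-up: (1/96)/(w - 4) - (1/48)/(w - 2) - (1/96)/(w + 4) + (1/48)/(w + 2)


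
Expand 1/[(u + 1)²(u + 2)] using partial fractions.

Cover-up at u=-2: γ = 1/(-2 + 1)² = 1. Cover-up at u=-1: β = 1/(-1 + 2) = 1. Comparing u² coeff: α = -γ = -1
Result: -1/(u + 1) + 1/(u + 1)² + 1/(u + 2)


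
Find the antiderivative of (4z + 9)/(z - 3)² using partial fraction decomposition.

Decompose: A = 4, B = 4·3 + 9 = 21, so (4z + 9)/(z - 3)² = 4/(z - 3) + 21/(z - 3)². Integrate: ∫ A/(z - 3) dz = 4 ln|(z - 3)|; ∫ B/(z - 3)² dz = -21/(z - 3). Sum: 4 ln|(z - 3)| - 21/(z - 3) + C


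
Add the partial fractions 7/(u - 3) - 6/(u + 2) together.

Common denominator (u - 3)(u + 2). Numerator: 7(u + 2) - 6(u - 3) = (7u + 14) - (6u - 18) = u + 32
Result: (u + 32)/[(u - 3)(u + 2)]


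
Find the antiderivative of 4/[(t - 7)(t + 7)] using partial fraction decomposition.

Decompose: 4/[(t - 7)(t + 7)] = (2/7)/(t - 7) - (2/7)/(t + 7). Integrate each term: (2/7) ln|(t - 7)| - (2/7) ln|(t + 7)| + C


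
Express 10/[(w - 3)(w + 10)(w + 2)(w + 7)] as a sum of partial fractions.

Using Heaviside cover-up: (1/65)/(w - 3) - (5/156)/(w + 10) - (1/20)/(w + 2) + (1/15)/(w + 7)


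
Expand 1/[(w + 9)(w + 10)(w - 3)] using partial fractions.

Using cover-up method: A = -1/12, B = 1/13, C = 1/156
Result: (-1/12)/(w + 9) + (1/13)/(w + 10) + (1/156)/(w - 3)


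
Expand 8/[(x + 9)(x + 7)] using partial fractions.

8/(x + 9)(x + 7) = A/(x + 9) + B/(x + 7). A = 8/(-9 + 7) = -4, B = 8/(-7 + 9) = 4
Result: -4/(x + 9) + 4/(x + 7)


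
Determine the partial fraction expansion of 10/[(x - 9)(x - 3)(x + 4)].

Using cover-up method: α = 5/39, β = -5/21, γ = 10/91
Result: (5/39)/(x - 9) - (5/21)/(x - 3) + (10/91)/(x + 4)


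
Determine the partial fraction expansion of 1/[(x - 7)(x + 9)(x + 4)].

Using cover-up method: P = 1/176, Q = 1/80, R = -1/55
Result: (1/176)/(x - 7) + (1/80)/(x + 9) - (1/55)/(x + 4)


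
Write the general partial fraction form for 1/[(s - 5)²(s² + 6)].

Repeated linear + quadratic: A/(s - 5) + B/(s - 5)² + (Cs + D)/(s² + 6)


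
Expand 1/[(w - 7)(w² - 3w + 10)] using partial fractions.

Cover-up at w = 7: α = 1/(7² - 3·7 + 10) = 1/38. Then β = -α = -1/38, γ = -α·(-3 + 7) = -2/19
Result: (1/38)/(w - 7) - ((1/38)w + 2/19)/(w² - 3w + 10)


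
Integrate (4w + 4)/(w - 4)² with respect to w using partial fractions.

Decompose: α = 4, β = 4·4 + 4 = 20, so (4w + 4)/(w - 4)² = 4/(w - 4) + 20/(w - 4)². Integrate: ∫ α/(w - 4) dw = 4 ln|(w - 4)|; ∫ β/(w - 4)² dw = -20/(w - 4). Sum: 4 ln|(w - 4)| - 20/(w - 4) + C


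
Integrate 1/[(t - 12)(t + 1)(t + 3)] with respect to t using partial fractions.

Cover-up: A = 1/195, B = -1/26, C = 1/30. Decomposition: (1/195)/(t - 12) - (1/26)/(t + 1) + (1/30)/(t + 3). Integrate each term: (1/195) ln|(t - 12)| - (1/26) ln|(t + 1)| + (1/30) ln|(t + 3)| + C


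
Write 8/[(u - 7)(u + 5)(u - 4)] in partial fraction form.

Using cover-up method: A = 2/9, B = 2/27, C = -8/27
Result: (2/9)/(u - 7) + (2/27)/(u + 5) - (8/27)/(u - 4)


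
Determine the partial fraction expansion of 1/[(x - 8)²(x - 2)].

Cover-up at x=2: γ = 1/(2 - 8)² = 1/36. Cover-up at x=8: β = 1/(8 - 2) = 1/6. Comparing x² coeff: α = -γ = -1/36
Result: (-1/36)/(x - 8) + (1/6)/(x - 8)² + (1/36)/(x - 2)


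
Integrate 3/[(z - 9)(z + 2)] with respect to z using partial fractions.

Decompose: 3/[(z - 9)(z + 2)] = (3/11)/(z - 9) - (3/11)/(z + 2). Integrate each term: (3/11) ln|(z - 9)| - (3/11) ln|(z + 2)| + C


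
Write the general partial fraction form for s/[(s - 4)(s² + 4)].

Linear + irreducible quadratic: A/(s - 4) + (Bs + C)/(s² + 4)


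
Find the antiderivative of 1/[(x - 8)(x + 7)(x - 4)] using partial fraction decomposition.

Cover-up: α = 1/60, β = 1/165, γ = -1/44. Decomposition: (1/60)/(x - 8) + (1/165)/(x + 7) - (1/44)/(x - 4). Integrate each term: (1/60) ln|(x - 8)| + (1/165) ln|(x + 7)| - (1/44) ln|(x - 4)| + C


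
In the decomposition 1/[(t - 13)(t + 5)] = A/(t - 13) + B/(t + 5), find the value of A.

Cover-up at t = 13: A = 1/(13 + 5) = 1/18


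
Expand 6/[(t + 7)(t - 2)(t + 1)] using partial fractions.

Using cover-up method: P = 1/9, Q = 2/9, R = -1/3
Result: (1/9)/(t + 7) + (2/9)/(t - 2) - (1/3)/(t + 1)


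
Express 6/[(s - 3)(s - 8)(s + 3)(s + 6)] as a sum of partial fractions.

Using Heaviside cover-up: (-1/45)/(s - 3) + (3/385)/(s - 8) + (1/33)/(s + 3) - (1/63)/(s + 6)


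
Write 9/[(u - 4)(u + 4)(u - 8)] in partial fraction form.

Using cover-up method: A = -9/32, B = 3/32, C = 3/16
Result: (-9/32)/(u - 4) + (3/32)/(u + 4) + (3/16)/(u - 8)


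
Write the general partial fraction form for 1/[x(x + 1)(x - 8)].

Three distinct linear factors: α/x + β/(x + 1) + γ/(x - 8)


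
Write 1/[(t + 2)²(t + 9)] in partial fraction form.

Cover-up at t=-9: γ = 1/(-9 + 2)² = 1/49. Cover-up at t=-2: β = 1/(-2 + 9) = 1/7. Comparing t² coeff: α = -γ = -1/49
Result: (-1/49)/(t + 2) + (1/7)/(t + 2)² + (1/49)/(t + 9)


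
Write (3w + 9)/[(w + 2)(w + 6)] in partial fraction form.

At w=-2: A = (3·(-2) + 9)/(-2 + 6) = 3/4. At w=-6: B = (3·(-6) + 9)/(-6 + 2) = 9/4
Result: (3/4)/(w + 2) + (9/4)/(w + 6)


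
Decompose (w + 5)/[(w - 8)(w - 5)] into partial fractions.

At w=8: α = (1·8 + 5)/(8 - 5) = 13/3. At w=5: β = (1·5 + 5)/(5 - 8) = -10/3
Result: (13/3)/(w - 8) - (10/3)/(w - 5)


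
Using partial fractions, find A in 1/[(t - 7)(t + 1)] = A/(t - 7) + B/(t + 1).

Cover-up at t = 7: A = 1/(7 + 1) = 1/8


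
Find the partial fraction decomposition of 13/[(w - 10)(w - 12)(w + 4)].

Using cover-up method: A = -13/28, B = 13/32, C = 13/224
Result: (-13/28)/(w - 10) + (13/32)/(w - 12) + (13/224)/(w + 4)


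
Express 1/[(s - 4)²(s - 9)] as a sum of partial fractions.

Cover-up at s=9: γ = 1/(9 - 4)² = 1/25. Cover-up at s=4: β = 1/(4 - 9) = -1/5. Comparing s² coeff: α = -γ = -1/25
Result: (-1/25)/(s - 4) - (1/5)/(s - 4)² + (1/25)/(s - 9)


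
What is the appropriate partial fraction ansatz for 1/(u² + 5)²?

Repeated quadratic factor: (αu + β)/(u² + 5) + (γu + δ)/(u² + 5)²


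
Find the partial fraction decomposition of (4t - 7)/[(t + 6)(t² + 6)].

At t=-6: A = (4·(-6) - 7)/((-6)² + 6) = -31/42. B = -A = 31/42, C = 4 - (-6)·A = -3/7
Result: (-31/42)/(t + 6) + ((31/42)t - 3/7)/(t² + 6)


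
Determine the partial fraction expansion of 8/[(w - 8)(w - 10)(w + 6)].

Using cover-up method: A = -2/7, B = 1/4, C = 1/28
Result: (-2/7)/(w - 8) + (1/4)/(w - 10) + (1/28)/(w + 6)


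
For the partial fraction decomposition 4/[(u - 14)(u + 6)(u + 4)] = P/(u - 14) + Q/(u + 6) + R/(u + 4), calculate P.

Cover-up at u = 14: P = 4/[(14 + 6)(14 + 4)] = 4/[(20)(18)] = 4/360 = 1/90


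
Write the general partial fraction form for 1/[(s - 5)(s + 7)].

Distinct linear factors: A/(s - 5) + B/(s + 7)


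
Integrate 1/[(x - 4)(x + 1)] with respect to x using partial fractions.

Decompose: 1/[(x - 4)(x + 1)] = (1/5)/(x - 4) - (1/5)/(x + 1). Integrate each term: (1/5) ln|(x - 4)| - (1/5) ln|(x + 1)| + C


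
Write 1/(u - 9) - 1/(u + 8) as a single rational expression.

Common denominator (u - 9)(u + 8). Numerator: 1(u + 8) - 1(u - 9) = (u + 8) - (u - 9) = 17
Result: (17)/[(u - 9)(u + 8)]


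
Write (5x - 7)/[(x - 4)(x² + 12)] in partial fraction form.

At x=4: α = (5·4 - 7)/(4² + 12) = 13/28. β = -α = -13/28, γ = 5 - 4·α = 22/7
Result: (13/28)/(x - 4) - ((13/28)x - 22/7)/(x² + 12)


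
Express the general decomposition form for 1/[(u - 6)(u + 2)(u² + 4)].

Two linear + quadratic: P/(u - 6) + Q/(u + 2) + (Ru + S)/(u² + 4)


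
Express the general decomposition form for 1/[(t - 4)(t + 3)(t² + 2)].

Two linear + quadratic: α/(t - 4) + β/(t + 3) + (γt + δ)/(t² + 2)


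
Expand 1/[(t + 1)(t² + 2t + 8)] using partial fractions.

Cover-up at t = -1: A = 1/((-1)² + 2·(-1) + 8) = 1/7. Then B = -A = -1/7, C = -A·(2 - 1) = -1/7
Result: (1/7)/(t + 1) - ((1/7)t + 1/7)/(t² + 2t + 8)


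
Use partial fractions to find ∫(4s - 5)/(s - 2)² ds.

Decompose: P = 4, Q = 4·2 - 5 = 3, so (4s - 5)/(s - 2)² = 4/(s - 2) + 3/(s - 2)². Integrate: ∫ P/(s - 2) ds = 4 ln|(s - 2)|; ∫ Q/(s - 2)² ds = -3/(s - 2). Sum: 4 ln|(s - 2)| - 3/(s - 2) + C


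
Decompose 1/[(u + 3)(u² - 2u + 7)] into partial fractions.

Cover-up at u = -3: α = 1/((-3)² - 2·(-3) + 7) = 1/22. Then β = -α = -1/22, γ = -α·(-2 - 3) = 5/22
Result: (1/22)/(u + 3) - ((1/22)u - 5/22)/(u² - 2u + 7)


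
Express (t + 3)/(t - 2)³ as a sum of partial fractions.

(t + 3) = α(t - 2)² + β(t - 2) + γ. At t = 2: γ = 1·2 + 3 = 5. Coefficients: α = 0, β = 1
Result: 1/(t - 2)² + 5/(t - 2)³


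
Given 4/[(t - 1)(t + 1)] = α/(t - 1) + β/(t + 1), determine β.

Cover-up at t = -1: β = 4/(-1 - 1) = -4/2 = -2


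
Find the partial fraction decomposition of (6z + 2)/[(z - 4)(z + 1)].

At z=4: P = (6·4 + 2)/(4 + 1) = 26/5. At z=-1: Q = (6·(-1) + 2)/(-1 - 4) = 4/5
Result: (26/5)/(z - 4) + (4/5)/(z + 1)


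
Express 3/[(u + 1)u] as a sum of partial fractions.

3/(u + 1)u = α/(u + 1) + β/u. α = 3/(-1 - 0) = -3, β = 3/(0 + 1) = 3
Result: -3/(u + 1) + 3/u


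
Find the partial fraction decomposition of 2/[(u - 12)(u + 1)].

2/(u - 12)(u + 1) = P/(u - 12) + Q/(u + 1). P = 2/(12 + 1) = 2/13, Q = 2/(-1 - 12) = -2/13
Result: (2/13)/(u - 12) - (2/13)/(u + 1)


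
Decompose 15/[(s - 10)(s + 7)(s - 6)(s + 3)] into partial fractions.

Using Heaviside cover-up: (15/884)/(s - 10) - (15/884)/(s + 7) - (5/156)/(s - 6) + (5/156)/(s + 3)


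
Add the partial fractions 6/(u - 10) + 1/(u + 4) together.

Common denominator (u - 10)(u + 4). Numerator: 6(u + 4) + 1(u - 10) = (6u + 24) + (u - 10) = 7u + 14
Result: (7u + 14)/[(u - 10)(u + 4)]


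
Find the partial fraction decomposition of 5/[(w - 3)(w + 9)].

5/(w - 3)(w + 9) = α/(w - 3) + β/(w + 9). α = 5/(3 + 9) = 5/12, β = 5/(-9 - 3) = -5/12
Result: (5/12)/(w - 3) - (5/12)/(w + 9)


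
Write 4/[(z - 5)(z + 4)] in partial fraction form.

4/(z - 5)(z + 4) = A/(z - 5) + B/(z + 4). A = 4/(5 + 4) = 4/9, B = 4/(-4 - 5) = -4/9
Result: (4/9)/(z - 5) - (4/9)/(z + 4)


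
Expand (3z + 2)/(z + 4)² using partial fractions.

(3z + 2) = P(z + 4) + Q. At z = -4: Q = 3·(-4) + 2 = -10. Coeff of z: P = 3
Result: 3/(z + 4) - 10/(z + 4)²


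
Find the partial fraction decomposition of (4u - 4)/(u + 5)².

(4u - 4) = A(u + 5) + B. At u = -5: B = 4·(-5) - 4 = -24. Coeff of u: A = 4
Result: 4/(u + 5) - 24/(u + 5)²


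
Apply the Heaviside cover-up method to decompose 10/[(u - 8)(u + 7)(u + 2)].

Cover (u - 8), u=8: A = 10/[(8 + 7)(8 + 2)] = 1/15. Cover (u + 7), u=-7: B = 10/[(-7 - 8)(-7 + 2)] = 2/15. Cover (u + 2), u=-2: C = 10/[(-2 - 8)(-2 + 7)] = -1/5.
Result: (1/15)/(u - 8) + (2/15)/(u + 7) - (1/5)/(u + 2)


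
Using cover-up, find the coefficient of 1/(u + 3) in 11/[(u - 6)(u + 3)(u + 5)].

Cover (u + 3), set u=-3: 11/[(-3 - 6)(-3 + 5)] = -11/18


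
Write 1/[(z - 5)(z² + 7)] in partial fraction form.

Cover-up at z = 5: A = 1/(5² + 7) = 1/32. Then B = -A = -1/32, C = -A·(0 + 5) = -5/32
Result: (1/32)/(z - 5) - ((1/32)z + 5/32)/(z² + 7)


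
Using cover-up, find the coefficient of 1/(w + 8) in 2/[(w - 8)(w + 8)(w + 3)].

Cover (w + 8), set w=-8: 2/[(-8 - 8)(-8 + 3)] = 1/40


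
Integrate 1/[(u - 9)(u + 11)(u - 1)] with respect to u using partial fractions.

Cover-up: A = 1/160, B = 1/240, C = -1/96. Decomposition: (1/160)/(u - 9) + (1/240)/(u + 11) - (1/96)/(u - 1). Integrate each term: (1/160) ln|(u - 9)| + (1/240) ln|(u + 11)| - (1/96) ln|(u - 1)| + C


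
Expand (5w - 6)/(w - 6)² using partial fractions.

(5w - 6) = A(w - 6) + B. At w = 6: B = 5·6 - 6 = 24. Coeff of w: A = 5
Result: 5/(w - 6) + 24/(w - 6)²


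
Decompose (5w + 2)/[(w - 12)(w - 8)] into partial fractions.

At w=12: α = (5·12 + 2)/(12 - 8) = 31/2. At w=8: β = (5·8 + 2)/(8 - 12) = -21/2
Result: (31/2)/(w - 12) - (21/2)/(w - 8)


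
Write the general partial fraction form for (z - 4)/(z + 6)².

Repeated linear factor: A/(z + 6) + B/(z + 6)²


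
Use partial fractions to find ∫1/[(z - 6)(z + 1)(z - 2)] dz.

Cover-up: A = 1/28, B = 1/21, C = -1/12. Decomposition: (1/28)/(z - 6) + (1/21)/(z + 1) - (1/12)/(z - 2). Integrate each term: (1/28) ln|(z - 6)| + (1/21) ln|(z + 1)| - (1/12) ln|(z - 2)| + C


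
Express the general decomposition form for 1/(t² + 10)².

Repeated quadratic factor: (αt + β)/(t² + 10) + (γt + δ)/(t² + 10)²


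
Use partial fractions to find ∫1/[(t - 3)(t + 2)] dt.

Decompose: 1/[(t - 3)(t + 2)] = (1/5)/(t - 3) - (1/5)/(t + 2). Integrate each term: (1/5) ln|(t - 3)| - (1/5) ln|(t + 2)| + C


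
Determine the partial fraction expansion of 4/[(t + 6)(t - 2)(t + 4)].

Using cover-up method: A = 1/4, B = 1/12, C = -1/3
Result: (1/4)/(t + 6) + (1/12)/(t - 2) - (1/3)/(t + 4)


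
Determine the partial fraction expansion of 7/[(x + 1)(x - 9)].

7/(x + 1)(x - 9) = P/(x + 1) + Q/(x - 9). P = 7/(-1 - 9) = -7/10, Q = 7/(9 + 1) = 7/10
Result: (-7/10)/(x + 1) + (7/10)/(x - 9)


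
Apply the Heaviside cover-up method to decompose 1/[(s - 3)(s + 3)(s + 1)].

Cover (s - 3), s=3: A = 1/[(3 + 3)(3 + 1)] = 1/24. Cover (s + 3), s=-3: B = 1/[(-3 - 3)(-3 + 1)] = 1/12. Cover (s + 1), s=-1: C = 1/[(-1 - 3)(-1 + 3)] = -1/8.
Result: (1/24)/(s - 3) + (1/12)/(s + 3) - (1/8)/(s + 1)


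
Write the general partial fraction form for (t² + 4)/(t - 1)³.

Repeated linear factor (power 3): P/(t - 1) + Q/(t - 1)² + R/(t - 1)³


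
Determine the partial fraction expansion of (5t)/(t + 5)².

(5t) = α(t + 5) + β. At t = -5: β = 5·(-5) + 0 = -25. Coeff of t: α = 5
Result: 5/(t + 5) - 25/(t + 5)²


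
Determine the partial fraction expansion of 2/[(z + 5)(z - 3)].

2/(z + 5)(z - 3) = A/(z + 5) + B/(z - 3). A = 2/(-5 - 3) = -1/4, B = 2/(3 + 5) = 1/4
Result: (-1/4)/(z + 5) + (1/4)/(z - 3)


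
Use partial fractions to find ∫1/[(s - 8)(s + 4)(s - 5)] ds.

Cover-up: α = 1/36, β = 1/108, γ = -1/27. Decomposition: (1/36)/(s - 8) + (1/108)/(s + 4) - (1/27)/(s - 5). Integrate each term: (1/36) ln|(s - 8)| + (1/108) ln|(s + 4)| - (1/27) ln|(s - 5)| + C


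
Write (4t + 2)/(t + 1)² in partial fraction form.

(4t + 2) = P(t + 1) + Q. At t = -1: Q = 4·(-1) + 2 = -2. Coeff of t: P = 4
Result: 4/(t + 1) - 2/(t + 1)²


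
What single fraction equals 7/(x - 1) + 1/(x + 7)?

Common denominator (x - 1)(x + 7). Numerator: 7(x + 7) + 1(x - 1) = (7x + 49) + (x - 1) = 8x + 48
Result: (8x + 48)/[(x - 1)(x + 7)]


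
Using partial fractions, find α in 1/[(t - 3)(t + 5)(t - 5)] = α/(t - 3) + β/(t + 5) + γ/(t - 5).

Cover-up at t = 3: α = 1/[(3 + 5)(3 - 5)] = 1/[(8)(-2)] = -1/16


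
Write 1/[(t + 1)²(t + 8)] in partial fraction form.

Cover-up at t=-8: R = 1/(-8 + 1)² = 1/49. Cover-up at t=-1: Q = 1/(-1 + 8) = 1/7. Comparing t² coeff: P = -R = -1/49
Result: (-1/49)/(t + 1) + (1/7)/(t + 1)² + (1/49)/(t + 8)


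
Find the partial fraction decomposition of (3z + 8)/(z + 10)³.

(3z + 8) = α(z + 10)² + β(z + 10) + γ. At z = -10: γ = 3·(-10) + 8 = -22. Coefficients: α = 0, β = 3
Result: 3/(z + 10)² - 22/(z + 10)³


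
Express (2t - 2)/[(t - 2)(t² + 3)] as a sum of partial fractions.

At t=2: P = (2·2 - 2)/(2² + 3) = 2/7. Q = -P = -2/7, R = 2 - 2·P = 10/7
Result: (2/7)/(t - 2) - ((2/7)t - 10/7)/(t² + 3)


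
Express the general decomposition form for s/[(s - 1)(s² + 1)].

Linear + irreducible quadratic: α/(s - 1) + (βs + γ)/(s² + 1)


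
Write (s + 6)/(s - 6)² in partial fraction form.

(s + 6) = A(s - 6) + B. At s = 6: B = 1·6 + 6 = 12. Coeff of s: A = 1
Result: 1/(s - 6) + 12/(s - 6)²


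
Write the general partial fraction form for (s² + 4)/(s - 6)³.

Repeated linear factor (power 3): A/(s - 6) + B/(s - 6)² + C/(s - 6)³


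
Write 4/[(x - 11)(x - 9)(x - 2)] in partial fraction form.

Using cover-up method: α = 2/9, β = -2/7, γ = 4/63
Result: (2/9)/(x - 11) - (2/7)/(x - 9) + (4/63)/(x - 2)


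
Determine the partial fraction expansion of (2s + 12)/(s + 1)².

(2s + 12) = α(s + 1) + β. At s = -1: β = 2·(-1) + 12 = 10. Coeff of s: α = 2
Result: 2/(s + 1) + 10/(s + 1)²


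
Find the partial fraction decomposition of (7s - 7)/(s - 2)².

(7s - 7) = A(s - 2) + B. At s = 2: B = 7·2 - 7 = 7. Coeff of s: A = 7
Result: 7/(s - 2) + 7/(s - 2)²


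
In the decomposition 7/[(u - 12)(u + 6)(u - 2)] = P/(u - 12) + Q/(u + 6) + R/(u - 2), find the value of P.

Cover-up at u = 12: P = 7/[(12 + 6)(12 - 2)] = 7/[(18)(10)] = 7/180


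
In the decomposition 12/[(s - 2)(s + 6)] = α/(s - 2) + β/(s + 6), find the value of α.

Cover-up at s = 2: α = 12/(2 + 6) = 12/8 = 3/2


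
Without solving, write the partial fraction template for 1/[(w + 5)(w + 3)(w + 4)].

Three distinct linear factors: A/(w + 5) + B/(w + 3) + C/(w + 4)


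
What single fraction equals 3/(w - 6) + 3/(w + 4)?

Common denominator (w - 6)(w + 4). Numerator: 3(w + 4) + 3(w - 6) = (3w + 12) + (3w - 18) = 6w - 6
Result: (6w - 6)/[(w - 6)(w + 4)]


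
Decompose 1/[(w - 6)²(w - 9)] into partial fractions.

Cover-up at w=9: R = 1/(9 - 6)² = 1/9. Cover-up at w=6: Q = 1/(6 - 9) = -1/3. Comparing w² coeff: P = -R = -1/9
Result: (-1/9)/(w - 6) - (1/3)/(w - 6)² + (1/9)/(w - 9)


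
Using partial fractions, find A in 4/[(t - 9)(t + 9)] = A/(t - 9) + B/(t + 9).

Cover-up at t = 9: A = 4/(9 + 9) = 4/18 = 2/9


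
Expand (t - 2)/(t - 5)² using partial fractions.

(t - 2) = P(t - 5) + Q. At t = 5: Q = 1·5 - 2 = 3. Coeff of t: P = 1
Result: 1/(t - 5) + 3/(t - 5)²


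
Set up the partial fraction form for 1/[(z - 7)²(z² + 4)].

Repeated linear + quadratic: α/(z - 7) + β/(z - 7)² + (γz + δ)/(z² + 4)


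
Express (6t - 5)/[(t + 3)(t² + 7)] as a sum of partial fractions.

At t=-3: A = (6·(-3) - 5)/((-3)² + 7) = -23/16. B = -A = 23/16, C = 6 - (-3)·A = 27/16
Result: (-23/16)/(t + 3) + ((23/16)t + 27/16)/(t² + 7)


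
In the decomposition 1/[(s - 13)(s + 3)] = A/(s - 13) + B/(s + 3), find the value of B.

Cover-up at s = -3: B = 1/(-3 - 13) = -1/16


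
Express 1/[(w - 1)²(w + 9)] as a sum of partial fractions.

Cover-up at w=-9: R = 1/(-9 - 1)² = 1/100. Cover-up at w=1: Q = 1/(1 + 9) = 1/10. Comparing w² coeff: P = -R = -1/100
Result: (-1/100)/(w - 1) + (1/10)/(w - 1)² + (1/100)/(w + 9)


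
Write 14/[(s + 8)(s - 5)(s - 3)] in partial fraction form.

Using cover-up method: α = 14/143, β = 7/13, γ = -7/11
Result: (14/143)/(s + 8) + (7/13)/(s - 5) - (7/11)/(s - 3)


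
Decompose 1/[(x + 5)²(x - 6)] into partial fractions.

Cover-up at x=6: γ = 1/(6 + 5)² = 1/121. Cover-up at x=-5: β = 1/(-5 - 6) = -1/11. Comparing x² coeff: α = -γ = -1/121
Result: (-1/121)/(x + 5) - (1/11)/(x + 5)² + (1/121)/(x - 6)


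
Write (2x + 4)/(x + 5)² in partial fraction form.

(2x + 4) = A(x + 5) + B. At x = -5: B = 2·(-5) + 4 = -6. Coeff of x: A = 2
Result: 2/(x + 5) - 6/(x + 5)²


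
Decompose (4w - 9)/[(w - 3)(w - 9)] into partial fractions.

At w=3: α = (4·3 - 9)/(3 - 9) = -1/2. At w=9: β = (4·9 - 9)/(9 - 3) = 9/2
Result: (-1/2)/(w - 3) + (9/2)/(w - 9)


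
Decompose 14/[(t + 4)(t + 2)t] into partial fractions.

Using cover-up method: α = 7/4, β = -7/2, γ = 7/4
Result: (7/4)/(t + 4) - (7/2)/(t + 2) + (7/4)/t


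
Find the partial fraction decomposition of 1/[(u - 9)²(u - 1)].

Cover-up at u=1: R = 1/(1 - 9)² = 1/64. Cover-up at u=9: Q = 1/(9 - 1) = 1/8. Comparing u² coeff: P = -R = -1/64
Result: (-1/64)/(u - 9) + (1/8)/(u - 9)² + (1/64)/(u - 1)


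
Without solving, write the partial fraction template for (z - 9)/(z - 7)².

Repeated linear factor: P/(z - 7) + Q/(z - 7)²


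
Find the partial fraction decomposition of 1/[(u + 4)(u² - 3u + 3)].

Cover-up at u = -4: α = 1/((-4)² - 3·(-4) + 3) = 1/31. Then β = -α = -1/31, γ = -α·(-3 - 4) = 7/31
Result: (1/31)/(u + 4) - ((1/31)u - 7/31)/(u² - 3u + 3)


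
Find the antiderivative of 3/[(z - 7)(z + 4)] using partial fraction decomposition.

Decompose: 3/[(z - 7)(z + 4)] = (3/11)/(z - 7) - (3/11)/(z + 4). Integrate each term: (3/11) ln|(z - 7)| - (3/11) ln|(z + 4)| + C


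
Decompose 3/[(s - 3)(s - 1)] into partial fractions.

3/(s - 3)(s - 1) = A/(s - 3) + B/(s - 1). A = 3/(3 - 1) = 3/2, B = 3/(1 - 3) = -3/2
Result: (3/2)/(s - 3) - (3/2)/(s - 1)


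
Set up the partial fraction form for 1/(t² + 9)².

Repeated quadratic factor: (Pt + Q)/(t² + 9) + (Rt + S)/(t² + 9)²


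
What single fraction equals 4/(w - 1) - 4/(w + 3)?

Common denominator (w - 1)(w + 3). Numerator: 4(w + 3) - 4(w - 1) = (4w + 12) - (4w - 4) = 16
Result: (16)/[(w - 1)(w + 3)]


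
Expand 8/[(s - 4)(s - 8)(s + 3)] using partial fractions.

Using cover-up method: P = -2/7, Q = 2/11, R = 8/77
Result: (-2/7)/(s - 4) + (2/11)/(s - 8) + (8/77)/(s + 3)


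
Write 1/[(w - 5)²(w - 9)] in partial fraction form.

Cover-up at w=9: R = 1/(9 - 5)² = 1/16. Cover-up at w=5: Q = 1/(5 - 9) = -1/4. Comparing w² coeff: P = -R = -1/16
Result: (-1/16)/(w - 5) - (1/4)/(w - 5)² + (1/16)/(w - 9)


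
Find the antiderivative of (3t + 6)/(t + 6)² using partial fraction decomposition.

Decompose: P = 3, Q = 3·(-6) + 6 = -12, so (3t + 6)/(t + 6)² = 3/(t + 6) - 12/(t + 6)². Integrate: ∫ P/(t + 6) dt = 3 ln|(t + 6)|; ∫ Q/(t + 6)² dt = 12/(t + 6). Sum: 3 ln|(t + 6)| + 12/(t + 6) + C


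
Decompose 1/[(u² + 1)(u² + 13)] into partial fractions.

Coefficient matching gives P = R = 0, Q = 1/(13-1) = 1/12, S = -Q = -1/12
Result: (1/12)/(u² + 1) - (1/12)/(u² + 13)


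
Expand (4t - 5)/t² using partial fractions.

(4t - 5) = Pt + Q. At t = 0: Q = 4·0 - 5 = -5. Coeff of t: P = 4
Result: 4/t - 5/t²


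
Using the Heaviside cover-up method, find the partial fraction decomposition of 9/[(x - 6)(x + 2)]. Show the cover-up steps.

Cover (x - 6): set x=6, get α = 9/(6 + 2) = 9/8. Cover (x + 2): set x=-2, get β = 9/(-2 - 6) = -9/8.
Result: (9/8)/(x - 6) - (9/8)/(x + 2)
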